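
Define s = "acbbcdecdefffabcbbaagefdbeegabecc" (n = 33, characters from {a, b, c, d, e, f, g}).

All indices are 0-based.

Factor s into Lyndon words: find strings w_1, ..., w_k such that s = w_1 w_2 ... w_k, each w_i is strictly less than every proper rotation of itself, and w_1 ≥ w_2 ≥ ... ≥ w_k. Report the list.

emit factor 1: 'acbbcdecdefff' (i=0, period=13)
emit factor 2: 'abcbb' (i=13, period=5)
emit factor 3: 'aagefdbeegabecc' (i=18, period=15)

["acbbcdecdefff", "abcbb", "aagefdbeegabecc"]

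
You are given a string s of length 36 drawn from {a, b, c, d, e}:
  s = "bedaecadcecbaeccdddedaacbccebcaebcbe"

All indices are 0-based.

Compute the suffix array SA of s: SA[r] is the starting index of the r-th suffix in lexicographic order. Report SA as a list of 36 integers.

[21, 22, 6, 30, 3, 12, 11, 28, 32, 24, 34, 0, 5, 29, 10, 23, 33, 14, 25, 15, 26, 8, 20, 2, 7, 16, 17, 18, 35, 27, 31, 4, 9, 13, 19, 1]

rank→(start, suffix):
  0 → (21, 'aacbccebcaebcbe')
  1 → (22, 'acbccebcaebcbe')
  2 → (6, 'adcecbaeccdddedaacbccebcaebcbe')
  3 → (30, 'aebcbe')
  4 → (3, 'aecadcecbaeccdddedaacbccebcaebcbe')
  5 → (12, 'aeccdddedaacbccebcaebcbe')
  6 → (11, 'baeccdddedaacbccebcaebcbe')
  7 → (28, 'bcaebcbe')
  8 → (32, 'bcbe')
  9 → (24, 'bccebcaebcbe')
  10 → (34, 'be')
  11 → (0, 'bedaecadcecbaeccdddedaacbccebcaebcbe')
  12 → (5, 'cadcecbaeccdddedaacbccebcaebcbe')
  13 → (29, 'caebcbe')
  14 → (10, 'cbaeccdddedaacbccebcaebcbe')
  15 → (23, 'cbccebcaebcbe')
  16 → (33, 'cbe')
  17 → (14, 'ccdddedaacbccebcaebcbe')
  18 → (25, 'ccebcaebcbe')
  19 → (15, 'cdddedaacbccebcaebcbe')
  20 → (26, 'cebcaebcbe')
  21 → (8, 'cecbaeccdddedaacbccebcaebcbe')
  22 → (20, 'daacbccebcaebcbe')
  23 → (2, 'daecadcecbaeccdddedaacbccebcaebcbe')
  24 → (7, 'dcecbaeccdddedaacbccebcaebcbe')
  25 → (16, 'dddedaacbccebcaebcbe')
  26 → (17, 'ddedaacbccebcaebcbe')
  27 → (18, 'dedaacbccebcaebcbe')
  28 → (35, 'e')
  29 → (27, 'ebcaebcbe')
  30 → (31, 'ebcbe')
  31 → (4, 'ecadcecbaeccdddedaacbccebcaebcbe')
  32 → (9, 'ecbaeccdddedaacbccebcaebcbe')
  33 → (13, 'eccdddedaacbccebcaebcbe')
  34 → (19, 'edaacbccebcaebcbe')
  35 → (1, 'edaecadcecbaeccdddedaacbccebcaebcbe')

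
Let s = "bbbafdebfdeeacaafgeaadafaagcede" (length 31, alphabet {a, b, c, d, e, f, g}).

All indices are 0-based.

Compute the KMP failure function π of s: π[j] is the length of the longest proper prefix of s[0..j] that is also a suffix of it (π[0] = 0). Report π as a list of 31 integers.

π[0] = 0
j=1 s[j]='b': π[1]=1 (border 'b')
j=2 s[j]='b': π[2]=2 (border 'bb')
j=3 s[j]='a': k: 2→1→0; π[3]=0 (border '')
j=4 s[j]='f': π[4]=0 (border '')
j=5 s[j]='d': π[5]=0 (border '')
j=6 s[j]='e': π[6]=0 (border '')
j=7 s[j]='b': π[7]=1 (border 'b')
j=8 s[j]='f': k: 1→0; π[8]=0 (border '')
j=9 s[j]='d': π[9]=0 (border '')
j=10 s[j]='e': π[10]=0 (border '')
j=11 s[j]='e': π[11]=0 (border '')
j=12 s[j]='a': π[12]=0 (border '')
j=13 s[j]='c': π[13]=0 (border '')
j=14 s[j]='a': π[14]=0 (border '')
j=15 s[j]='a': π[15]=0 (border '')
j=16 s[j]='f': π[16]=0 (border '')
j=17 s[j]='g': π[17]=0 (border '')
j=18 s[j]='e': π[18]=0 (border '')
j=19 s[j]='a': π[19]=0 (border '')
j=20 s[j]='a': π[20]=0 (border '')
j=21 s[j]='d': π[21]=0 (border '')
j=22 s[j]='a': π[22]=0 (border '')
j=23 s[j]='f': π[23]=0 (border '')
j=24 s[j]='a': π[24]=0 (border '')
j=25 s[j]='a': π[25]=0 (border '')
j=26 s[j]='g': π[26]=0 (border '')
j=27 s[j]='c': π[27]=0 (border '')
j=28 s[j]='e': π[28]=0 (border '')
j=29 s[j]='d': π[29]=0 (border '')
j=30 s[j]='e': π[30]=0 (border '')

[0, 1, 2, 0, 0, 0, 0, 1, 0, 0, 0, 0, 0, 0, 0, 0, 0, 0, 0, 0, 0, 0, 0, 0, 0, 0, 0, 0, 0, 0, 0]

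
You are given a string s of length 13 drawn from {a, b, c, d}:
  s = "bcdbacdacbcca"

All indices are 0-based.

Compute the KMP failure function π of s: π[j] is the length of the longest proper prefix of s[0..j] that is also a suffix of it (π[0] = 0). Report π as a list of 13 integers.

π[0] = 0
j=1 s[j]='c': π[1]=0 (border '')
j=2 s[j]='d': π[2]=0 (border '')
j=3 s[j]='b': π[3]=1 (border 'b')
j=4 s[j]='a': k: 1→0; π[4]=0 (border '')
j=5 s[j]='c': π[5]=0 (border '')
j=6 s[j]='d': π[6]=0 (border '')
j=7 s[j]='a': π[7]=0 (border '')
j=8 s[j]='c': π[8]=0 (border '')
j=9 s[j]='b': π[9]=1 (border 'b')
j=10 s[j]='c': π[10]=2 (border 'bc')
j=11 s[j]='c': k: 2→0; π[11]=0 (border '')
j=12 s[j]='a': π[12]=0 (border '')

[0, 0, 0, 1, 0, 0, 0, 0, 0, 1, 2, 0, 0]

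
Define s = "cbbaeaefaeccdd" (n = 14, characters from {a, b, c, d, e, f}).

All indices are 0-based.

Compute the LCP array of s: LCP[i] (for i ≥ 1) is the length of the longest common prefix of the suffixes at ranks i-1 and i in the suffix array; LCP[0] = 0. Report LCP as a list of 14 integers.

[0, 2, 2, 0, 1, 0, 1, 1, 0, 1, 0, 1, 1, 0]

rank | idx | suffix
   0 |   3 | aeaefaeccdd
   1 |   8 | aeccdd
   2 |   5 | aefaeccdd
   3 |   2 | baeaefaeccdd
   4 |   1 | bbaeaefaeccdd
   5 |   0 | cbbaeaefaeccdd
   6 |  10 | ccdd
   7 |  11 | cdd
   8 |  13 | d
   9 |  12 | dd
  10 |   4 | eaefaeccdd
  11 |   9 | eccdd
  12 |   6 | efaeccdd
  13 |   7 | faeccdd

SA = [3, 8, 5, 2, 1, 0, 10, 11, 13, 12, 4, 9, 6, 7]
[i] adj suffixes → lcp
  [1] 3/8 → 2 ('ae')
  [2] 8/5 → 2 ('ae')
  [3] 5/2 → 0 ('')
  [4] 2/1 → 1 ('b')
  [5] 1/0 → 0 ('')
  [6] 0/10 → 1 ('c')
  [7] 10/11 → 1 ('c')
  [8] 11/13 → 0 ('')
  [9] 13/12 → 1 ('d')
  [10] 12/4 → 0 ('')
  [11] 4/9 → 1 ('e')
  [12] 9/6 → 1 ('e')
  [13] 6/7 → 0 ('')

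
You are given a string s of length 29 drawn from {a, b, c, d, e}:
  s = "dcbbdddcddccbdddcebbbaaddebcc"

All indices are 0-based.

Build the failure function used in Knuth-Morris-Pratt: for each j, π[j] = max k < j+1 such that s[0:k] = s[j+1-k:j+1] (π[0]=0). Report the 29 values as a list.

[0, 0, 0, 0, 1, 1, 1, 2, 1, 1, 2, 0, 0, 1, 1, 1, 2, 0, 0, 0, 0, 0, 0, 1, 1, 0, 0, 0, 0]

π[0] = 0
j=1 s[j]='c': π[1]=0 (border '')
j=2 s[j]='b': π[2]=0 (border '')
j=3 s[j]='b': π[3]=0 (border '')
j=4 s[j]='d': π[4]=1 (border 'd')
j=5 s[j]='d': k: 1→0; π[5]=1 (border 'd')
j=6 s[j]='d': k: 1→0; π[6]=1 (border 'd')
j=7 s[j]='c': π[7]=2 (border 'dc')
j=8 s[j]='d': k: 2→0; π[8]=1 (border 'd')
j=9 s[j]='d': k: 1→0; π[9]=1 (border 'd')
j=10 s[j]='c': π[10]=2 (border 'dc')
j=11 s[j]='c': k: 2→0; π[11]=0 (border '')
j=12 s[j]='b': π[12]=0 (border '')
j=13 s[j]='d': π[13]=1 (border 'd')
j=14 s[j]='d': k: 1→0; π[14]=1 (border 'd')
j=15 s[j]='d': k: 1→0; π[15]=1 (border 'd')
j=16 s[j]='c': π[16]=2 (border 'dc')
j=17 s[j]='e': k: 2→0; π[17]=0 (border '')
j=18 s[j]='b': π[18]=0 (border '')
j=19 s[j]='b': π[19]=0 (border '')
j=20 s[j]='b': π[20]=0 (border '')
j=21 s[j]='a': π[21]=0 (border '')
j=22 s[j]='a': π[22]=0 (border '')
j=23 s[j]='d': π[23]=1 (border 'd')
j=24 s[j]='d': k: 1→0; π[24]=1 (border 'd')
j=25 s[j]='e': k: 1→0; π[25]=0 (border '')
j=26 s[j]='b': π[26]=0 (border '')
j=27 s[j]='c': π[27]=0 (border '')
j=28 s[j]='c': π[28]=0 (border '')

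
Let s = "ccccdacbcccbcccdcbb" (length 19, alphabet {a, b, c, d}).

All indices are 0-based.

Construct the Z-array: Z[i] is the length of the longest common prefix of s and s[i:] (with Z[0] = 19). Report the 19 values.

[19, 3, 2, 1, 0, 0, 1, 0, 3, 2, 1, 0, 3, 2, 1, 0, 1, 0, 0]

Z[0]=19
i=1: outside box; Z[1]=3 scan→box=[1,4)
i=2: min(r-i=2, Z[1]=3)=2; Z[2]=2
i=3: min(r-i=1, Z[2]=2)=1; Z[3]=1
i=4: outside box; Z[4]=0
i=5: outside box; Z[5]=0
i=6: outside box; Z[6]=1 scan→box=[6,7)
i=7: outside box; Z[7]=0
i=8: outside box; Z[8]=3 scan→box=[8,11)
i=9: min(r-i=2, Z[1]=3)=2; Z[9]=2
i=10: min(r-i=1, Z[2]=2)=1; Z[10]=1
i=11: outside box; Z[11]=0
i=12: outside box; Z[12]=3 scan→box=[12,15)
i=13: min(r-i=2, Z[1]=3)=2; Z[13]=2
i=14: min(r-i=1, Z[2]=2)=1; Z[14]=1
i=15: outside box; Z[15]=0
i=16: outside box; Z[16]=1 scan→box=[16,17)
i=17: outside box; Z[17]=0
i=18: outside box; Z[18]=0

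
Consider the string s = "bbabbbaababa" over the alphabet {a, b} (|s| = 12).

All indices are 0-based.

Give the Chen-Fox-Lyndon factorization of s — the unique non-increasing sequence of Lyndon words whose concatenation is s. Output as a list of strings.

["b", "b", "abbb", "aabab", "a"]

emit factor 1: 'b' (i=0, period=1)
emit factor 2: 'b' (i=1, period=1)
emit factor 3: 'abbb' (i=2, period=4)
emit factor 4: 'aabab' (i=6, period=5)
emit factor 5: 'a' (i=11, period=1)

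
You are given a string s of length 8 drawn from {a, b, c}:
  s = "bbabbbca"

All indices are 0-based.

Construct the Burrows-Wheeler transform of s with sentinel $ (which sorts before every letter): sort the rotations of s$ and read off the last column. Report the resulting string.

acbb$abbb

rank  rotation   last
    0  $bbabbbca  a
    1  a$bbabbbc  c
    2  abbbca$bb  b
    3  babbbca$b  b
    4  bbabbbca$  $
    5  bbbca$bba  a
    6  bbca$bbab  b
    7  bca$bbabb  b
    8  ca$bbabbb  b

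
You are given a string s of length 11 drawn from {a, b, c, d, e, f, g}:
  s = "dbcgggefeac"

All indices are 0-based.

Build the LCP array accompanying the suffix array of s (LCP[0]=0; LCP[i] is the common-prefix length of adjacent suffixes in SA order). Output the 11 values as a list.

rank | idx | suffix
   0 |   9 | ac
   1 |   1 | bcgggefeac
   2 |  10 | c
   3 |   2 | cgggefeac
   4 |   0 | dbcgggefeac
   5 |   8 | eac
   6 |   6 | efeac
   7 |   7 | feac
   8 |   5 | gefeac
   9 |   4 | ggefeac
  10 |   3 | gggefeac

SA = [9, 1, 10, 2, 0, 8, 6, 7, 5, 4, 3]
[i] adj suffixes → lcp
  [1] 9/1 → 0 ('')
  [2] 1/10 → 0 ('')
  [3] 10/2 → 1 ('c')
  [4] 2/0 → 0 ('')
  [5] 0/8 → 0 ('')
  [6] 8/6 → 1 ('e')
  [7] 6/7 → 0 ('')
  [8] 7/5 → 0 ('')
  [9] 5/4 → 1 ('g')
  [10] 4/3 → 2 ('gg')

[0, 0, 0, 1, 0, 0, 1, 0, 0, 1, 2]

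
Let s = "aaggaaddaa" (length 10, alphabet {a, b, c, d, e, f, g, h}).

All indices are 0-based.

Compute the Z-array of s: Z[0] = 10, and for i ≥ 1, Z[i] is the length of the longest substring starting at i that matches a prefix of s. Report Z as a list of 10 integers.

[10, 1, 0, 0, 2, 1, 0, 0, 2, 1]

Z[0]=10
i=1: i≥r, start 0; Z[1]=1 extend→box=[1,2)
i=2: i≥r, start 0; Z[2]=0
i=3: i≥r, start 0; Z[3]=0
i=4: i≥r, start 0; Z[4]=2 extend→box=[4,6)
i=5: min(r-i=1, Z[1]=1)=1; Z[5]=1
i=6: i≥r, start 0; Z[6]=0
i=7: i≥r, start 0; Z[7]=0
i=8: i≥r, start 0; Z[8]=2 extend→box=[8,10)
i=9: min(r-i=1, Z[1]=1)=1; Z[9]=1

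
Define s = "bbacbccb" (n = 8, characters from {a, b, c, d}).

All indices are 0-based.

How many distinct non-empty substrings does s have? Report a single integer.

sorted suffixes:
  #0 SA[0]=2  'acbccb'
  #1 SA[1]=7  'b'
  #2 SA[2]=1  'bacbccb'
  #3 SA[3]=0  'bbacbccb'
  #4 SA[4]=4  'bccb'
  #5 SA[5]=6  'cb'
  #6 SA[6]=3  'cbccb'
  #7 SA[7]=5  'ccb'

SA = [2, 7, 1, 0, 4, 6, 3, 5]
i: (SA[i-1],SA[i]) lcp shared
  1: (2,7) 0 ''
  2: (7,1) 1 'b'
  3: (1,0) 1 'b'
  4: (0,4) 1 'b'
  5: (4,6) 0 ''
  6: (6,3) 2 'cb'
  7: (3,5) 1 'c'

n(n+1)/2 = 8·9/2 = 36
Σ LCP = 0 + 0 + 1 + 1 + 1 + 0 + 2 + 1 = 6
distinct = 36 − 6 = 30

30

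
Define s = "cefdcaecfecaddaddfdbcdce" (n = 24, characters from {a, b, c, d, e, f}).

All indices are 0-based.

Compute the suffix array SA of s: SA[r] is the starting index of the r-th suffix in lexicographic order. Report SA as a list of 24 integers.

[11, 14, 5, 19, 10, 4, 20, 22, 0, 7, 13, 18, 3, 21, 12, 15, 16, 23, 9, 6, 1, 17, 2, 8]

sorted suffixes:
  #0 SA[0]=11  'addaddfdbcdce'
  #1 SA[1]=14  'addfdbcdce'
  #2 SA[2]=5  'aecfecaddaddfdbcdce'
  #3 SA[3]=19  'bcdce'
  #4 SA[4]=10  'caddaddfdbcdce'
  #5 SA[5]=4  'caecfecaddaddfdbcdce'
  #6 SA[6]=20  'cdce'
  #7 SA[7]=22  'ce'
  #8 SA[8]=0  'cefdcaecfecaddaddfdbcdce'
  #9 SA[9]=7  'cfecaddaddfdbcdce'
  #10 SA[10]=13  'daddfdbcdce'
  #11 SA[11]=18  'dbcdce'
  #12 SA[12]=3  'dcaecfecaddaddfdbcdce'
  #13 SA[13]=21  'dce'
  #14 SA[14]=12  'ddaddfdbcdce'
  #15 SA[15]=15  'ddfdbcdce'
  #16 SA[16]=16  'dfdbcdce'
  #17 SA[17]=23  'e'
  #18 SA[18]=9  'ecaddaddfdbcdce'
  #19 SA[19]=6  'ecfecaddaddfdbcdce'
  #20 SA[20]=1  'efdcaecfecaddaddfdbcdce'
  #21 SA[21]=17  'fdbcdce'
  #22 SA[22]=2  'fdcaecfecaddaddfdbcdce'
  #23 SA[23]=8  'fecaddaddfdbcdce'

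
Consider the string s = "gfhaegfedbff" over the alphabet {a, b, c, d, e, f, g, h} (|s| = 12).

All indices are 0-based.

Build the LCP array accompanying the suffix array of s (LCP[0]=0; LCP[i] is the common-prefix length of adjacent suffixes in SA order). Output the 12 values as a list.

sorted suffixes:
  #0 SA[0]=3  'aegfedbff'
  #1 SA[1]=9  'bff'
  #2 SA[2]=8  'dbff'
  #3 SA[3]=7  'edbff'
  #4 SA[4]=4  'egfedbff'
  #5 SA[5]=11  'f'
  #6 SA[6]=6  'fedbff'
  #7 SA[7]=10  'ff'
  #8 SA[8]=1  'fhaegfedbff'
  #9 SA[9]=5  'gfedbff'
  #10 SA[10]=0  'gfhaegfedbff'
  #11 SA[11]=2  'haegfedbff'

SA = [3, 9, 8, 7, 4, 11, 6, 10, 1, 5, 0, 2]
[i] adj suffixes → lcp
  [1] 3/9 → 0 ('')
  [2] 9/8 → 0 ('')
  [3] 8/7 → 0 ('')
  [4] 7/4 → 1 ('e')
  [5] 4/11 → 0 ('')
  [6] 11/6 → 1 ('f')
  [7] 6/10 → 1 ('f')
  [8] 10/1 → 1 ('f')
  [9] 1/5 → 0 ('')
  [10] 5/0 → 2 ('gf')
  [11] 0/2 → 0 ('')

[0, 0, 0, 0, 1, 0, 1, 1, 1, 0, 2, 0]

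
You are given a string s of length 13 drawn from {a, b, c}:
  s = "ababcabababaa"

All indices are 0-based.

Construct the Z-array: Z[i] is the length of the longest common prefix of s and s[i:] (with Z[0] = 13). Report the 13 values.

Z[0]=13
i=1: i≥r, start 0; Z[1]=0
i=2: i≥r, start 0; Z[2]=2 extend→box=[2,4)
i=3: min(r-i=1, Z[1]=0)=0; Z[3]=0
i=4: i≥r, start 0; Z[4]=0
i=5: i≥r, start 0; Z[5]=4 extend→box=[5,9)
i=6: min(r-i=3, Z[1]=0)=0; Z[6]=0
i=7: min(r-i=2, Z[2]=2)=2; Z[7]=4 extend→box=[7,11)
i=8: min(r-i=3, Z[1]=0)=0; Z[8]=0
i=9: min(r-i=2, Z[2]=2)=2; Z[9]=3 extend→box=[9,12)
i=10: min(r-i=2, Z[1]=0)=0; Z[10]=0
i=11: min(r-i=1, Z[2]=2)=1; Z[11]=1
i=12: i≥r, start 0; Z[12]=1 extend→box=[12,13)

[13, 0, 2, 0, 0, 4, 0, 4, 0, 3, 0, 1, 1]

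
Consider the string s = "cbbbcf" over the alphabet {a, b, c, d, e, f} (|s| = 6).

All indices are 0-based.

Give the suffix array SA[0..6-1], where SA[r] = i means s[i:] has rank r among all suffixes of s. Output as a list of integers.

[1, 2, 3, 0, 4, 5]

sorted suffixes:
  #0 SA[0]=1  'bbbcf'
  #1 SA[1]=2  'bbcf'
  #2 SA[2]=3  'bcf'
  #3 SA[3]=0  'cbbbcf'
  #4 SA[4]=4  'cf'
  #5 SA[5]=5  'f'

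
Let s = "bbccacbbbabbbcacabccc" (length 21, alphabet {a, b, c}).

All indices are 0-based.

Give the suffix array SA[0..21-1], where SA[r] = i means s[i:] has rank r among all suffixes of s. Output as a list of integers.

rank→(start, suffix):
  0 → (9, 'abbbcacabccc')
  1 → (16, 'abccc')
  2 → (14, 'acabccc')
  3 → (4, 'acbbbabbbcacabccc')
  4 → (8, 'babbbcacabccc')
  5 → (7, 'bbabbbcacabccc')
  6 → (6, 'bbbabbbcacabccc')
  7 → (10, 'bbbcacabccc')
  8 → (11, 'bbcacabccc')
  9 → (0, 'bbccacbbbabbbcacabccc')
  10 → (12, 'bcacabccc')
  11 → (1, 'bccacbbbabbbcacabccc')
  12 → (17, 'bccc')
  13 → (20, 'c')
  14 → (15, 'cabccc')
  15 → (13, 'cacabccc')
  16 → (3, 'cacbbbabbbcacabccc')
  17 → (5, 'cbbbabbbcacabccc')
  18 → (19, 'cc')
  19 → (2, 'ccacbbbabbbcacabccc')
  20 → (18, 'ccc')

[9, 16, 14, 4, 8, 7, 6, 10, 11, 0, 12, 1, 17, 20, 15, 13, 3, 5, 19, 2, 18]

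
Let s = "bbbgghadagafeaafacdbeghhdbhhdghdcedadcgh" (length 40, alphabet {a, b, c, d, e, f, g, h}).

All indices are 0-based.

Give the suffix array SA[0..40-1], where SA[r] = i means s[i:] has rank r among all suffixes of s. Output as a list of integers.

rank→(start, suffix):
  0 → (13, 'aafacdbeghhdbhhdghdcedadcgh')
  1 → (16, 'acdbeghhdbhhdghdcedadcgh')
  2 → (6, 'adagafeaafacdbeghhdbhhdghdcedadcgh')
  3 → (35, 'adcgh')
  4 → (14, 'afacdbeghhdbhhdghdcedadcgh')
  5 → (10, 'afeaafacdbeghhdbhhdghdcedadcgh')
  6 → (8, 'agafeaafacdbeghhdbhhdghdcedadcgh')
  7 → (0, 'bbbgghadagafeaafacdbeghhdbhhdghdcedadcgh')
  8 → (1, 'bbgghadagafeaafacdbeghhdbhhdghdcedadcgh')
  9 → (19, 'beghhdbhhdghdcedadcgh')
  10 → (2, 'bgghadagafeaafacdbeghhdbhhdghdcedadcgh')
  11 → (25, 'bhhdghdcedadcgh')
  12 → (17, 'cdbeghhdbhhdghdcedadcgh')
  13 → (32, 'cedadcgh')
  14 → (37, 'cgh')
  15 → (34, 'dadcgh')
  16 → (7, 'dagafeaafacdbeghhdbhhdghdcedadcgh')
  17 → (18, 'dbeghhdbhhdghdcedadcgh')
  18 → (24, 'dbhhdghdcedadcgh')
  19 → (31, 'dcedadcgh')
  20 → (36, 'dcgh')
  21 → (28, 'dghdcedadcgh')
  22 → (12, 'eaafacdbeghhdbhhdghdcedadcgh')
  23 → (33, 'edadcgh')
  24 → (20, 'eghhdbhhdghdcedadcgh')
  25 → (15, 'facdbeghhdbhhdghdcedadcgh')
  26 → (11, 'feaafacdbeghhdbhhdghdcedadcgh')
  27 → (9, 'gafeaafacdbeghhdbhhdghdcedadcgh')
  28 → (3, 'gghadagafeaafacdbeghhdbhhdghdcedadcgh')
  29 → (38, 'gh')
  30 → (4, 'ghadagafeaafacdbeghhdbhhdghdcedadcgh')
  31 → (29, 'ghdcedadcgh')
  32 → (21, 'ghhdbhhdghdcedadcgh')
  33 → (39, 'h')
  34 → (5, 'hadagafeaafacdbeghhdbhhdghdcedadcgh')
  35 → (23, 'hdbhhdghdcedadcgh')
  36 → (30, 'hdcedadcgh')
  37 → (27, 'hdghdcedadcgh')
  38 → (22, 'hhdbhhdghdcedadcgh')
  39 → (26, 'hhdghdcedadcgh')

[13, 16, 6, 35, 14, 10, 8, 0, 1, 19, 2, 25, 17, 32, 37, 34, 7, 18, 24, 31, 36, 28, 12, 33, 20, 15, 11, 9, 3, 38, 4, 29, 21, 39, 5, 23, 30, 27, 22, 26]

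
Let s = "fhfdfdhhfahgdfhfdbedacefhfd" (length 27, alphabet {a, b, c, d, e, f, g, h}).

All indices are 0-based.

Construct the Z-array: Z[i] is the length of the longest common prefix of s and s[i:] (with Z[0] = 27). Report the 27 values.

[27, 0, 1, 0, 1, 0, 0, 0, 1, 0, 0, 0, 0, 4, 0, 1, 0, 0, 0, 0, 0, 0, 0, 4, 0, 1, 0]

Z[0]=27
i=1: fresh scan; Z[1]=0
i=2: fresh scan; Z[2]=1 scan→box=[2,3)
i=3: fresh scan; Z[3]=0
i=4: fresh scan; Z[4]=1 scan→box=[4,5)
i=5: fresh scan; Z[5]=0
i=6: fresh scan; Z[6]=0
i=7: fresh scan; Z[7]=0
i=8: fresh scan; Z[8]=1 scan→box=[8,9)
i=9: fresh scan; Z[9]=0
i=10: fresh scan; Z[10]=0
i=11: fresh scan; Z[11]=0
i=12: fresh scan; Z[12]=0
i=13: fresh scan; Z[13]=4 scan→box=[13,17)
i=14: min(r-i=3, Z[1]=0)=0; Z[14]=0
i=15: min(r-i=2, Z[2]=1)=1; Z[15]=1
i=16: min(r-i=1, Z[3]=0)=0; Z[16]=0
i=17: fresh scan; Z[17]=0
i=18: fresh scan; Z[18]=0
i=19: fresh scan; Z[19]=0
i=20: fresh scan; Z[20]=0
i=21: fresh scan; Z[21]=0
i=22: fresh scan; Z[22]=0
i=23: fresh scan; Z[23]=4 scan→box=[23,27)
i=24: min(r-i=3, Z[1]=0)=0; Z[24]=0
i=25: min(r-i=2, Z[2]=1)=1; Z[25]=1
i=26: min(r-i=1, Z[3]=0)=0; Z[26]=0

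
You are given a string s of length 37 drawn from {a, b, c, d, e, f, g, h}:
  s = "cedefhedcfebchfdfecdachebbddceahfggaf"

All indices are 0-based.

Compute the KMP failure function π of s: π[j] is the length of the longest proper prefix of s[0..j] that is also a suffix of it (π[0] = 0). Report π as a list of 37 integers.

π[0] = 0
j=1 s[j]='e': π[1]=0 (border '')
j=2 s[j]='d': π[2]=0 (border '')
j=3 s[j]='e': π[3]=0 (border '')
j=4 s[j]='f': π[4]=0 (border '')
j=5 s[j]='h': π[5]=0 (border '')
j=6 s[j]='e': π[6]=0 (border '')
j=7 s[j]='d': π[7]=0 (border '')
j=8 s[j]='c': π[8]=1 (border 'c')
j=9 s[j]='f': k: 1→0; π[9]=0 (border '')
j=10 s[j]='e': π[10]=0 (border '')
j=11 s[j]='b': π[11]=0 (border '')
j=12 s[j]='c': π[12]=1 (border 'c')
j=13 s[j]='h': k: 1→0; π[13]=0 (border '')
j=14 s[j]='f': π[14]=0 (border '')
j=15 s[j]='d': π[15]=0 (border '')
j=16 s[j]='f': π[16]=0 (border '')
j=17 s[j]='e': π[17]=0 (border '')
j=18 s[j]='c': π[18]=1 (border 'c')
j=19 s[j]='d': k: 1→0; π[19]=0 (border '')
j=20 s[j]='a': π[20]=0 (border '')
j=21 s[j]='c': π[21]=1 (border 'c')
j=22 s[j]='h': k: 1→0; π[22]=0 (border '')
j=23 s[j]='e': π[23]=0 (border '')
j=24 s[j]='b': π[24]=0 (border '')
j=25 s[j]='b': π[25]=0 (border '')
j=26 s[j]='d': π[26]=0 (border '')
j=27 s[j]='d': π[27]=0 (border '')
j=28 s[j]='c': π[28]=1 (border 'c')
j=29 s[j]='e': π[29]=2 (border 'ce')
j=30 s[j]='a': k: 2→0; π[30]=0 (border '')
j=31 s[j]='h': π[31]=0 (border '')
j=32 s[j]='f': π[32]=0 (border '')
j=33 s[j]='g': π[33]=0 (border '')
j=34 s[j]='g': π[34]=0 (border '')
j=35 s[j]='a': π[35]=0 (border '')
j=36 s[j]='f': π[36]=0 (border '')

[0, 0, 0, 0, 0, 0, 0, 0, 1, 0, 0, 0, 1, 0, 0, 0, 0, 0, 1, 0, 0, 1, 0, 0, 0, 0, 0, 0, 1, 2, 0, 0, 0, 0, 0, 0, 0]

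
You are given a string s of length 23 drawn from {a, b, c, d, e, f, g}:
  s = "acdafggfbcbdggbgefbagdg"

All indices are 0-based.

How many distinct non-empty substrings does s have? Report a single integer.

257

rank | idx | suffix
   0 |   0 | acdafggfbcbdggbgefbagdg
   1 |   3 | afggfbcbdggbgefbagdg
   2 |  19 | agdg
   3 |  18 | bagdg
   4 |   8 | bcbdggbgefbagdg
   5 |  10 | bdggbgefbagdg
   6 |  14 | bgefbagdg
   7 |   9 | cbdggbgefbagdg
   8 |   1 | cdafggfbcbdggbgefbagdg
   9 |   2 | dafggfbcbdggbgefbagdg
  10 |  21 | dg
  11 |  11 | dggbgefbagdg
  12 |  16 | efbagdg
  13 |  17 | fbagdg
  14 |   7 | fbcbdggbgefbagdg
  15 |   4 | fggfbcbdggbgefbagdg
  16 |  22 | g
  17 |  13 | gbgefbagdg
  18 |  20 | gdg
  19 |  15 | gefbagdg
  20 |   6 | gfbcbdggbgefbagdg
  21 |  12 | ggbgefbagdg
  22 |   5 | ggfbcbdggbgefbagdg

SA = [0, 3, 19, 18, 8, 10, 14, 9, 1, 2, 21, 11, 16, 17, 7, 4, 22, 13, 20, 15, 6, 12, 5]
rank  pair      lcp
   1  s[0:],s[3:]  1  'a'
   2  s[3:],s[19:]  1  'a'
   3  s[19:],s[18:]  0  ''
   4  s[18:],s[8:]  1  'b'
   5  s[8:],s[10:]  1  'b'
   6  s[10:],s[14:]  1  'b'
   7  s[14:],s[9:]  0  ''
   8  s[9:],s[1:]  1  'c'
   9  s[1:],s[2:]  0  ''
  10  s[2:],s[21:]  1  'd'
  11  s[21:],s[11:]  2  'dg'
  12  s[11:],s[16:]  0  ''
  13  s[16:],s[17:]  0  ''
  14  s[17:],s[7:]  2  'fb'
  15  s[7:],s[4:]  1  'f'
  16  s[4:],s[22:]  0  ''
  17  s[22:],s[13:]  1  'g'
  18  s[13:],s[20:]  1  'g'
  19  s[20:],s[15:]  1  'g'
  20  s[15:],s[6:]  1  'g'
  21  s[6:],s[12:]  1  'g'
  22  s[12:],s[5:]  2  'gg'

n(n+1)/2 = 23·24/2 = 276
Σ LCP = 0 + 1 + 1 + 0 + 1 + 1 + 1 + 0 + 1 + 0 + 1 + 2 + 0 + 0 + 2 + 1 + 0 + 1 + 1 + 1 + 1 + 1 + 2 = 19
distinct = 276 − 19 = 257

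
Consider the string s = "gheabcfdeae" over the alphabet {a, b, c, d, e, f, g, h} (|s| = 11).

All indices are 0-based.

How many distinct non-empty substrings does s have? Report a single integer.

rank→(start, suffix):
  0 → (3, 'abcfdeae')
  1 → (9, 'ae')
  2 → (4, 'bcfdeae')
  3 → (5, 'cfdeae')
  4 → (7, 'deae')
  5 → (10, 'e')
  6 → (2, 'eabcfdeae')
  7 → (8, 'eae')
  8 → (6, 'fdeae')
  9 → (0, 'gheabcfdeae')
  10 → (1, 'heabcfdeae')

SA = [3, 9, 4, 5, 7, 10, 2, 8, 6, 0, 1]
rank  pair      lcp
   1  s[3:],s[9:]  1  'a'
   2  s[9:],s[4:]  0  ''
   3  s[4:],s[5:]  0  ''
   4  s[5:],s[7:]  0  ''
   5  s[7:],s[10:]  0  ''
   6  s[10:],s[2:]  1  'e'
   7  s[2:],s[8:]  2  'ea'
   8  s[8:],s[6:]  0  ''
   9  s[6:],s[0:]  0  ''
  10  s[0:],s[1:]  0  ''

n(n+1)/2 = 11·12/2 = 66
Σ LCP = 0 + 1 + 0 + 0 + 0 + 0 + 1 + 2 + 0 + 0 + 0 = 4
distinct = 66 − 4 = 62

62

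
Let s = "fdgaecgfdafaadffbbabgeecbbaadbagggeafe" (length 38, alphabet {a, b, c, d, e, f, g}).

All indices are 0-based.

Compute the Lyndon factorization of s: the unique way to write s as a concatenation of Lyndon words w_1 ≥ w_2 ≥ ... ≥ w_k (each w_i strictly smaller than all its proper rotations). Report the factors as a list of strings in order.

["f", "dg", "aecgfdaf", "aadffbbabgeecbb", "aadbagggeafe"]

emit factor 1: 'f' (i=0, period=1)
emit factor 2: 'dg' (i=1, period=2)
emit factor 3: 'aecgfdaf' (i=3, period=8)
emit factor 4: 'aadffbbabgeecbb' (i=11, period=15)
emit factor 5: 'aadbagggeafe' (i=26, period=12)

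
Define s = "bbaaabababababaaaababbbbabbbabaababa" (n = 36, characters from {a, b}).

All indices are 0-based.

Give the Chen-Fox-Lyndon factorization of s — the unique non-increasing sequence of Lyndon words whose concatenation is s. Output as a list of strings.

["b", "b", "aaababababab", "aaaababbbbabbbabaabab", "a"]

emit factor 1: 'b' (i=0, period=1)
emit factor 2: 'b' (i=1, period=1)
emit factor 3: 'aaababababab' (i=2, period=12)
emit factor 4: 'aaaababbbbabbbabaabab' (i=14, period=21)
emit factor 5: 'a' (i=35, period=1)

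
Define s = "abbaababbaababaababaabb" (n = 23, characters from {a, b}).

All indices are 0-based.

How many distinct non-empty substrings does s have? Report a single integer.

186

rank→(start, suffix):
  0 → (9, 'aababaababaabb')
  1 → (14, 'aababaabb')
  2 → (3, 'aababbaababaababaabb')
  3 → (19, 'aabb')
  4 → (12, 'abaababaabb')
  5 → (17, 'abaabb')
  6 → (10, 'ababaababaabb')
  7 → (15, 'ababaabb')
  8 → (4, 'ababbaababaababaabb')
  9 → (20, 'abb')
  10 → (6, 'abbaababaababaabb')
  11 → (0, 'abbaababbaababaababaabb')
  12 → (22, 'b')
  13 → (8, 'baababaababaabb')
  14 → (13, 'baababaabb')
  15 → (2, 'baababbaababaababaabb')
  16 → (18, 'baabb')
  17 → (11, 'babaababaabb')
  18 → (16, 'babaabb')
  19 → (5, 'babbaababaababaabb')
  20 → (21, 'bb')
  21 → (7, 'bbaababaababaabb')
  22 → (1, 'bbaababbaababaababaabb')

SA = [9, 14, 3, 19, 12, 17, 10, 15, 4, 20, 6, 0, 22, 8, 13, 2, 18, 11, 16, 5, 21, 7, 1]
rank  pair      lcp
   1  s[9:],s[14:]  8  'aababaab'
   2  s[14:],s[3:]  5  'aabab'
   3  s[3:],s[19:]  3  'aab'
   4  s[19:],s[12:]  1  'a'
   5  s[12:],s[17:]  5  'abaab'
   6  s[17:],s[10:]  3  'aba'
   7  s[10:],s[15:]  7  'ababaab'
   8  s[15:],s[4:]  4  'abab'
   9  s[4:],s[20:]  2  'ab'
  10  s[20:],s[6:]  3  'abb'
  11  s[6:],s[0:]  8  'abbaabab'
  12  s[0:],s[22:]  0  ''
  13  s[22:],s[8:]  1  'b'
  14  s[8:],s[13:]  9  'baababaab'
  15  s[13:],s[2:]  6  'baabab'
  16  s[2:],s[18:]  4  'baab'
  17  s[18:],s[11:]  2  'ba'
  18  s[11:],s[16:]  6  'babaab'
  19  s[16:],s[5:]  3  'bab'
  20  s[5:],s[21:]  1  'b'
  21  s[21:],s[7:]  2  'bb'
  22  s[7:],s[1:]  7  'bbaabab'

n(n+1)/2 = 23·24/2 = 276
Σ LCP = 0 + 8 + 5 + 3 + 1 + 5 + 3 + 7 + 4 + 2 + 3 + 8 + 0 + 1 + 9 + 6 + 4 + 2 + 6 + 3 + 1 + 2 + 7 = 90
distinct = 276 − 90 = 186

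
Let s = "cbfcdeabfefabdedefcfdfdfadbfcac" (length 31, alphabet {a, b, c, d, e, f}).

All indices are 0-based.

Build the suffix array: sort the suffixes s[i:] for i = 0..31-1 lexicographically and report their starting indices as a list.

rank | idx | suffix
   0 |  11 | abdedefcfdfdfadbfcac
   1 |   6 | abfefabdedefcfdfdfadbfcac
   2 |  29 | ac
   3 |  24 | adbfcac
   4 |  12 | bdedefcfdfdfadbfcac
   5 |  26 | bfcac
   6 |   1 | bfcdeabfefabdedefcfdfdfadbfcac
   7 |   7 | bfefabdedefcfdfdfadbfcac
   8 |  30 | c
   9 |  28 | cac
  10 |   0 | cbfcdeabfefabdedefcfdfdfadbfcac
  11 |   3 | cdeabfefabdedefcfdfdfadbfcac
  12 |  18 | cfdfdfadbfcac
  13 |  25 | dbfcac
  14 |   4 | deabfefabdedefcfdfdfadbfcac
  15 |  13 | dedefcfdfdfadbfcac
  16 |  15 | defcfdfdfadbfcac
  17 |  22 | dfadbfcac
  18 |  20 | dfdfadbfcac
  19 |   5 | eabfefabdedefcfdfdfadbfcac
  20 |  14 | edefcfdfdfadbfcac
  21 |   9 | efabdedefcfdfdfadbfcac
  22 |  16 | efcfdfdfadbfcac
  23 |  10 | fabdedefcfdfdfadbfcac
  24 |  23 | fadbfcac
  25 |  27 | fcac
  26 |   2 | fcdeabfefabdedefcfdfdfadbfcac
  27 |  17 | fcfdfdfadbfcac
  28 |  21 | fdfadbfcac
  29 |  19 | fdfdfadbfcac
  30 |   8 | fefabdedefcfdfdfadbfcac

[11, 6, 29, 24, 12, 26, 1, 7, 30, 28, 0, 3, 18, 25, 4, 13, 15, 22, 20, 5, 14, 9, 16, 10, 23, 27, 2, 17, 21, 19, 8]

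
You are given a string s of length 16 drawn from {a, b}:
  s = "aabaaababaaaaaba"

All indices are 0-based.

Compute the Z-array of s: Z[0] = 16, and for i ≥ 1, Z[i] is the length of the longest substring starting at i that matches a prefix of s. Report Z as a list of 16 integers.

[16, 1, 0, 2, 4, 1, 0, 1, 0, 2, 2, 2, 4, 1, 0, 1]

Z[0]=16
i=1: i≥r, start 0; Z[1]=1 extend→box=[1,2)
i=2: i≥r, start 0; Z[2]=0
i=3: i≥r, start 0; Z[3]=2 extend→box=[3,5)
i=4: min(r-i=1, Z[1]=1)=1; Z[4]=4 extend→box=[4,8)
i=5: min(r-i=3, Z[1]=1)=1; Z[5]=1
i=6: min(r-i=2, Z[2]=0)=0; Z[6]=0
i=7: min(r-i=1, Z[3]=2)=1; Z[7]=1
i=8: i≥r, start 0; Z[8]=0
i=9: i≥r, start 0; Z[9]=2 extend→box=[9,11)
i=10: min(r-i=1, Z[1]=1)=1; Z[10]=2 extend→box=[10,12)
i=11: min(r-i=1, Z[1]=1)=1; Z[11]=2 extend→box=[11,13)
i=12: min(r-i=1, Z[1]=1)=1; Z[12]=4 extend→box=[12,16)
i=13: min(r-i=3, Z[1]=1)=1; Z[13]=1
i=14: min(r-i=2, Z[2]=0)=0; Z[14]=0
i=15: min(r-i=1, Z[3]=2)=1; Z[15]=1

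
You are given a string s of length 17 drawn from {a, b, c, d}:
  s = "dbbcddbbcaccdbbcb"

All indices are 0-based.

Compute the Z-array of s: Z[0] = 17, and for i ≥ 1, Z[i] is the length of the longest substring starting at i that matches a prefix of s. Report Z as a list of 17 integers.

[17, 0, 0, 0, 1, 4, 0, 0, 0, 0, 0, 0, 4, 0, 0, 0, 0]

Z[0]=17
i=1: fresh scan; Z[1]=0
i=2: fresh scan; Z[2]=0
i=3: fresh scan; Z[3]=0
i=4: fresh scan; Z[4]=1 grow→box=[4,5)
i=5: fresh scan; Z[5]=4 grow→box=[5,9)
i=6: min(r-i=3, Z[1]=0)=0; Z[6]=0
i=7: min(r-i=2, Z[2]=0)=0; Z[7]=0
i=8: min(r-i=1, Z[3]=0)=0; Z[8]=0
i=9: fresh scan; Z[9]=0
i=10: fresh scan; Z[10]=0
i=11: fresh scan; Z[11]=0
i=12: fresh scan; Z[12]=4 grow→box=[12,16)
i=13: min(r-i=3, Z[1]=0)=0; Z[13]=0
i=14: min(r-i=2, Z[2]=0)=0; Z[14]=0
i=15: min(r-i=1, Z[3]=0)=0; Z[15]=0
i=16: fresh scan; Z[16]=0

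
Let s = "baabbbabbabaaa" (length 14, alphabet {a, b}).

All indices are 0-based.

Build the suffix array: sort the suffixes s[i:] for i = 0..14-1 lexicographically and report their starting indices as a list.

sorted suffixes:
  #0 SA[0]=13  'a'
  #1 SA[1]=12  'aa'
  #2 SA[2]=11  'aaa'
  #3 SA[3]=1  'aabbbabbabaaa'
  #4 SA[4]=9  'abaaa'
  #5 SA[5]=6  'abbabaaa'
  #6 SA[6]=2  'abbbabbabaaa'
  #7 SA[7]=10  'baaa'
  #8 SA[8]=0  'baabbbabbabaaa'
  #9 SA[9]=8  'babaaa'
  #10 SA[10]=5  'babbabaaa'
  #11 SA[11]=7  'bbabaaa'
  #12 SA[12]=4  'bbabbabaaa'
  #13 SA[13]=3  'bbbabbabaaa'

[13, 12, 11, 1, 9, 6, 2, 10, 0, 8, 5, 7, 4, 3]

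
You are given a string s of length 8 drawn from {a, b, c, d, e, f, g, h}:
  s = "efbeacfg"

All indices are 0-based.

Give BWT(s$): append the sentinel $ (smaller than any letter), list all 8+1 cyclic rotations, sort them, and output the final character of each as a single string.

gefab$ecf

rank  rotation   last
    0  $efbeacfg  g
    1  acfg$efbe  e
    2  beacfg$ef  f
    3  cfg$efbea  a
    4  eacfg$efb  b
    5  efbeacfg$  $
    6  fbeacfg$e  e
    7  fg$efbeac  c
    8  g$efbeacf  f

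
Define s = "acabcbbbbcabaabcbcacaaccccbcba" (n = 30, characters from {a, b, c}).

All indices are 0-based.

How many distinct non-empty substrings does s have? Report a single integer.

sorted suffixes:
  #0 SA[0]=29  'a'
  #1 SA[1]=12  'aabcbcacaaccccbcba'
  #2 SA[2]=20  'aaccccbcba'
  #3 SA[3]=10  'abaabcbcacaaccccbcba'
  #4 SA[4]=2  'abcbbbbcabaabcbcacaaccccbcba'
  #5 SA[5]=13  'abcbcacaaccccbcba'
  #6 SA[6]=18  'acaaccccbcba'
  #7 SA[7]=0  'acabcbbbbcabaabcbcacaaccccbcba'
  #8 SA[8]=21  'accccbcba'
  #9 SA[9]=28  'ba'
  #10 SA[10]=11  'baabcbcacaaccccbcba'
  #11 SA[11]=5  'bbbbcabaabcbcacaaccccbcba'
  #12 SA[12]=6  'bbbcabaabcbcacaaccccbcba'
  #13 SA[13]=7  'bbcabaabcbcacaaccccbcba'
  #14 SA[14]=8  'bcabaabcbcacaaccccbcba'
  #15 SA[15]=16  'bcacaaccccbcba'
  #16 SA[16]=26  'bcba'
  #17 SA[17]=3  'bcbbbbcabaabcbcacaaccccbcba'
  #18 SA[18]=14  'bcbcacaaccccbcba'
  #19 SA[19]=19  'caaccccbcba'
  #20 SA[20]=9  'cabaabcbcacaaccccbcba'
  #21 SA[21]=1  'cabcbbbbcabaabcbcacaaccccbcba'
  #22 SA[22]=17  'cacaaccccbcba'
  #23 SA[23]=27  'cba'
  #24 SA[24]=4  'cbbbbcabaabcbcacaaccccbcba'
  #25 SA[25]=15  'cbcacaaccccbcba'
  #26 SA[26]=25  'cbcba'
  #27 SA[27]=24  'ccbcba'
  #28 SA[28]=23  'cccbcba'
  #29 SA[29]=22  'ccccbcba'

SA = [29, 12, 20, 10, 2, 13, 18, 0, 21, 28, 11, 5, 6, 7, 8, 16, 26, 3, 14, 19, 9, 1, 17, 27, 4, 15, 25, 24, 23, 22]
i: (SA[i-1],SA[i]) lcp shared
  1: (29,12) 1 'a'
  2: (12,20) 2 'aa'
  3: (20,10) 1 'a'
  4: (10,2) 2 'ab'
  5: (2,13) 4 'abcb'
  6: (13,18) 1 'a'
  7: (18,0) 3 'aca'
  8: (0,21) 2 'ac'
  9: (21,28) 0 ''
  10: (28,11) 2 'ba'
  11: (11,5) 1 'b'
  12: (5,6) 3 'bbb'
  13: (6,7) 2 'bb'
  14: (7,8) 1 'b'
  15: (8,16) 3 'bca'
  16: (16,26) 2 'bc'
  17: (26,3) 3 'bcb'
  18: (3,14) 3 'bcb'
  19: (14,19) 0 ''
  20: (19,9) 2 'ca'
  21: (9,1) 3 'cab'
  22: (1,17) 2 'ca'
  23: (17,27) 1 'c'
  24: (27,4) 2 'cb'
  25: (4,15) 2 'cb'
  26: (15,25) 3 'cbc'
  27: (25,24) 1 'c'
  28: (24,23) 2 'cc'
  29: (23,22) 3 'ccc'

n(n+1)/2 = 30·31/2 = 465
Σ LCP = 0 + 1 + 2 + 1 + 2 + 4 + 1 + 3 + 2 + 0 + 2 + 1 + 3 + 2 + 1 + 3 + 2 + 3 + 3 + 0 + 2 + 3 + 2 + 1 + 2 + 2 + 3 + 1 + 2 + 3 = 57
distinct = 465 − 57 = 408

408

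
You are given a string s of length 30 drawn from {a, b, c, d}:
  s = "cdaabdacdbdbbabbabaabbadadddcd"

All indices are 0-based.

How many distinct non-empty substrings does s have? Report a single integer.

415

sorted suffixes:
  #0 SA[0]=18  'aabbadadddcd'
  #1 SA[1]=2  'aabdacdbdbbabbabaabbadadddcd'
  #2 SA[2]=16  'abaabbadadddcd'
  #3 SA[3]=13  'abbabaabbadadddcd'
  #4 SA[4]=19  'abbadadddcd'
  #5 SA[5]=3  'abdacdbdbbabbabaabbadadddcd'
  #6 SA[6]=6  'acdbdbbabbabaabbadadddcd'
  #7 SA[7]=22  'adadddcd'
  #8 SA[8]=24  'adddcd'
  #9 SA[9]=17  'baabbadadddcd'
  #10 SA[10]=15  'babaabbadadddcd'
  #11 SA[11]=12  'babbabaabbadadddcd'
  #12 SA[12]=21  'badadddcd'
  #13 SA[13]=14  'bbabaabbadadddcd'
  #14 SA[14]=11  'bbabbabaabbadadddcd'
  #15 SA[15]=20  'bbadadddcd'
  #16 SA[16]=4  'bdacdbdbbabbabaabbadadddcd'
  #17 SA[17]=9  'bdbbabbabaabbadadddcd'
  #18 SA[18]=28  'cd'
  #19 SA[19]=0  'cdaabdacdbdbbabbabaabbadadddcd'
  #20 SA[20]=7  'cdbdbbabbabaabbadadddcd'
  #21 SA[21]=29  'd'
  #22 SA[22]=1  'daabdacdbdbbabbabaabbadadddcd'
  #23 SA[23]=5  'dacdbdbbabbabaabbadadddcd'
  #24 SA[24]=23  'dadddcd'
  #25 SA[25]=10  'dbbabbabaabbadadddcd'
  #26 SA[26]=8  'dbdbbabbabaabbadadddcd'
  #27 SA[27]=27  'dcd'
  #28 SA[28]=26  'ddcd'
  #29 SA[29]=25  'dddcd'

SA = [18, 2, 16, 13, 19, 3, 6, 22, 24, 17, 15, 12, 21, 14, 11, 20, 4, 9, 28, 0, 7, 29, 1, 5, 23, 10, 8, 27, 26, 25]
rank  pair      lcp
   1  s[18:],s[2:]  3  'aab'
   2  s[2:],s[16:]  1  'a'
   3  s[16:],s[13:]  2  'ab'
   4  s[13:],s[19:]  4  'abba'
   5  s[19:],s[3:]  2  'ab'
   6  s[3:],s[6:]  1  'a'
   7  s[6:],s[22:]  1  'a'
   8  s[22:],s[24:]  2  'ad'
   9  s[24:],s[17:]  0  ''
  10  s[17:],s[15:]  2  'ba'
  11  s[15:],s[12:]  3  'bab'
  12  s[12:],s[21:]  2  'ba'
  13  s[21:],s[14:]  1  'b'
  14  s[14:],s[11:]  4  'bbab'
  15  s[11:],s[20:]  3  'bba'
  16  s[20:],s[4:]  1  'b'
  17  s[4:],s[9:]  2  'bd'
  18  s[9:],s[28:]  0  ''
  19  s[28:],s[0:]  2  'cd'
  20  s[0:],s[7:]  2  'cd'
  21  s[7:],s[29:]  0  ''
  22  s[29:],s[1:]  1  'd'
  23  s[1:],s[5:]  2  'da'
  24  s[5:],s[23:]  2  'da'
  25  s[23:],s[10:]  1  'd'
  26  s[10:],s[8:]  2  'db'
  27  s[8:],s[27:]  1  'd'
  28  s[27:],s[26:]  1  'd'
  29  s[26:],s[25:]  2  'dd'

n(n+1)/2 = 30·31/2 = 465
Σ LCP = 0 + 3 + 1 + 2 + 4 + 2 + 1 + 1 + 2 + 0 + 2 + 3 + 2 + 1 + 4 + 3 + 1 + 2 + 0 + 2 + 2 + 0 + 1 + 2 + 2 + 1 + 2 + 1 + 1 + 2 = 50
distinct = 465 − 50 = 415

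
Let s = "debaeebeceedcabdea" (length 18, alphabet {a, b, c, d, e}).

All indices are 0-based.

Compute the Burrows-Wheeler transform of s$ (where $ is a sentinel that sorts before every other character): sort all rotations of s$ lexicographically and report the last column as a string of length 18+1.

rank  rotation             last
    0  $debaeebeceedcabdea  a
    1  a$debaeebeceedcabde  e
    2  abdea$debaeebeceedc  c
    3  aeebeceedcabdea$deb  b
    4  baeebeceedcabdea$de  e
    5  bdea$debaeebeceedca  a
    6  beceedcabdea$debaee  e
    7  cabdea$debaeebeceed  d
    8  ceedcabdea$debaeebe  e
    9  dcabdea$debaeebecee  e
   10  dea$debaeebeceedcab  b
   11  debaeebeceedcabdea$  $
   12  ea$debaeebeceedcabd  d
   13  ebaeebeceedcabdea$d  d
   14  ebeceedcabdea$debae  e
   15  eceedcabdea$debaeeb  b
   16  edcabdea$debaeebece  e
   17  eebeceedcabdea$deba  a
   18  eedcabdea$debaeebec  c

aecbeaedeeb$ddebeac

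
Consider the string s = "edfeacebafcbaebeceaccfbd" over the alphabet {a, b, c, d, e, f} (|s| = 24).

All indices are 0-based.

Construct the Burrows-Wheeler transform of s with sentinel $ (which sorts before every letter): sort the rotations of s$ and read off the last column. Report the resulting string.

deebbcefefaeacbecfcab$cad

rank  rotation                   last
    0  $edfeacebafcbaebeceaccfbd  d
    1  accfbd$edfeacebafcbaebece  e
    2  acebafcbaebeceaccfbd$edfe  e
    3  aebeceaccfbd$edfeacebafcb  b
    4  afcbaebeceaccfbd$edfeaceb  b
    5  baebeceaccfbd$edfeacebafc  c
    6  bafcbaebeceaccfbd$edfeace  e
    7  bd$edfeacebafcbaebeceaccf  f
    8  beceaccfbd$edfeacebafcbae  e
    9  cbaebeceaccfbd$edfeacebaf  f
   10  ccfbd$edfeacebafcbaebecea  a
   11  ceaccfbd$edfeacebafcbaebe  e
   12  cebafcbaebeceaccfbd$edfea  a
   13  cfbd$edfeacebafcbaebeceac  c
   14  d$edfeacebafcbaebeceaccfb  b
   15  dfeacebafcbaebeceaccfbd$e  e
   16  eaccfbd$edfeacebafcbaebec  c
   17  eacebafcbaebeceaccfbd$edf  f
   18  ebafcbaebeceaccfbd$edfeac  c
   19  ebeceaccfbd$edfeacebafcba  a
   20  eceaccfbd$edfeacebafcbaeb  b
   21  edfeacebafcbaebeceaccfbd$  $
   22  fbd$edfeacebafcbaebeceacc  c
   23  fcbaebeceaccfbd$edfeaceba  a
   24  feacebafcbaebeceaccfbd$ed  d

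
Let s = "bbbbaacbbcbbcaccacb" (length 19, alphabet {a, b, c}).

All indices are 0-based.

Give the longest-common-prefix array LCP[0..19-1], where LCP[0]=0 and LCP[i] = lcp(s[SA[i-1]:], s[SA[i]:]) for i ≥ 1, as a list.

[0, 1, 3, 2, 0, 1, 1, 2, 3, 2, 3, 1, 2, 0, 3, 1, 2, 4, 1]

sorted suffixes:
  #0 SA[0]=4  'aacbbcbbcaccacb'
  #1 SA[1]=16  'acb'
  #2 SA[2]=5  'acbbcbbcaccacb'
  #3 SA[3]=13  'accacb'
  #4 SA[4]=18  'b'
  #5 SA[5]=3  'baacbbcbbcaccacb'
  #6 SA[6]=2  'bbaacbbcbbcaccacb'
  #7 SA[7]=1  'bbbaacbbcbbcaccacb'
  #8 SA[8]=0  'bbbbaacbbcbbcaccacb'
  #9 SA[9]=10  'bbcaccacb'
  #10 SA[10]=7  'bbcbbcaccacb'
  #11 SA[11]=11  'bcaccacb'
  #12 SA[12]=8  'bcbbcaccacb'
  #13 SA[13]=15  'cacb'
  #14 SA[14]=12  'caccacb'
  #15 SA[15]=17  'cb'
  #16 SA[16]=9  'cbbcaccacb'
  #17 SA[17]=6  'cbbcbbcaccacb'
  #18 SA[18]=14  'ccacb'

SA = [4, 16, 5, 13, 18, 3, 2, 1, 0, 10, 7, 11, 8, 15, 12, 17, 9, 6, 14]
[i] adj suffixes → lcp
  [1] 4/16 → 1 ('a')
  [2] 16/5 → 3 ('acb')
  [3] 5/13 → 2 ('ac')
  [4] 13/18 → 0 ('')
  [5] 18/3 → 1 ('b')
  [6] 3/2 → 1 ('b')
  [7] 2/1 → 2 ('bb')
  [8] 1/0 → 3 ('bbb')
  [9] 0/10 → 2 ('bb')
  [10] 10/7 → 3 ('bbc')
  [11] 7/11 → 1 ('b')
  [12] 11/8 → 2 ('bc')
  [13] 8/15 → 0 ('')
  [14] 15/12 → 3 ('cac')
  [15] 12/17 → 1 ('c')
  [16] 17/9 → 2 ('cb')
  [17] 9/6 → 4 ('cbbc')
  [18] 6/14 → 1 ('c')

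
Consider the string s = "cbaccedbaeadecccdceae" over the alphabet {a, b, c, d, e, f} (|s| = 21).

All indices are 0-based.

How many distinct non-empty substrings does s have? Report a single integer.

209

rank→(start, suffix):
  0 → (2, 'accedbaeadecccdceae')
  1 → (10, 'adecccdceae')
  2 → (19, 'ae')
  3 → (8, 'aeadecccdceae')
  4 → (1, 'baccedbaeadecccdceae')
  5 → (7, 'baeadecccdceae')
  6 → (0, 'cbaccedbaeadecccdceae')
  7 → (13, 'cccdceae')
  8 → (14, 'ccdceae')
  9 → (3, 'ccedbaeadecccdceae')
  10 → (15, 'cdceae')
  11 → (17, 'ceae')
  12 → (4, 'cedbaeadecccdceae')
  13 → (6, 'dbaeadecccdceae')
  14 → (16, 'dceae')
  15 → (11, 'decccdceae')
  16 → (20, 'e')
  17 → (9, 'eadecccdceae')
  18 → (18, 'eae')
  19 → (12, 'ecccdceae')
  20 → (5, 'edbaeadecccdceae')

SA = [2, 10, 19, 8, 1, 7, 0, 13, 14, 3, 15, 17, 4, 6, 16, 11, 20, 9, 18, 12, 5]
[i] adj suffixes → lcp
  [1] 2/10 → 1 ('a')
  [2] 10/19 → 1 ('a')
  [3] 19/8 → 2 ('ae')
  [4] 8/1 → 0 ('')
  [5] 1/7 → 2 ('ba')
  [6] 7/0 → 0 ('')
  [7] 0/13 → 1 ('c')
  [8] 13/14 → 2 ('cc')
  [9] 14/3 → 2 ('cc')
  [10] 3/15 → 1 ('c')
  [11] 15/17 → 1 ('c')
  [12] 17/4 → 2 ('ce')
  [13] 4/6 → 0 ('')
  [14] 6/16 → 1 ('d')
  [15] 16/11 → 1 ('d')
  [16] 11/20 → 0 ('')
  [17] 20/9 → 1 ('e')
  [18] 9/18 → 2 ('ea')
  [19] 18/12 → 1 ('e')
  [20] 12/5 → 1 ('e')

n(n+1)/2 = 21·22/2 = 231
Σ LCP = 0 + 1 + 1 + 2 + 0 + 2 + 0 + 1 + 2 + 2 + 1 + 1 + 2 + 0 + 1 + 1 + 0 + 1 + 2 + 1 + 1 = 22
distinct = 231 − 22 = 209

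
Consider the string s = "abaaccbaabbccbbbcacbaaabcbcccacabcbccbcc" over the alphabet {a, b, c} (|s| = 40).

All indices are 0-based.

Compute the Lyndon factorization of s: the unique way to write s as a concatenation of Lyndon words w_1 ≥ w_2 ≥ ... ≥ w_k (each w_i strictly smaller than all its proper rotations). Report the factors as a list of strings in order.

emit factor 1: 'ab' (i=0, period=2)
emit factor 2: 'aaccb' (i=2, period=5)
emit factor 3: 'aabbccbbbcacb' (i=7, period=13)
emit factor 4: 'aaabcbcccacabcbccbcc' (i=20, period=20)

["ab", "aaccb", "aabbccbbbcacb", "aaabcbcccacabcbccbcc"]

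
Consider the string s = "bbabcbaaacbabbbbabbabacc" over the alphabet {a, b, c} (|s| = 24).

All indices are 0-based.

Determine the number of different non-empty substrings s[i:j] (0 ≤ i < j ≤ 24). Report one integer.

sorted suffixes:
  #0 SA[0]=6  'aaacbabbbbabbabacc'
  #1 SA[1]=7  'aacbabbbbabbabacc'
  #2 SA[2]=19  'abacc'
  #3 SA[3]=16  'abbabacc'
  #4 SA[4]=11  'abbbbabbabacc'
  #5 SA[5]=2  'abcbaaacbabbbbabbabacc'
  #6 SA[6]=8  'acbabbbbabbabacc'
  #7 SA[7]=21  'acc'
  #8 SA[8]=5  'baaacbabbbbabbabacc'
  #9 SA[9]=18  'babacc'
  #10 SA[10]=15  'babbabacc'
  #11 SA[11]=10  'babbbbabbabacc'
  #12 SA[12]=1  'babcbaaacbabbbbabbabacc'
  #13 SA[13]=20  'bacc'
  #14 SA[14]=17  'bbabacc'
  #15 SA[15]=14  'bbabbabacc'
  #16 SA[16]=0  'bbabcbaaacbabbbbabbabacc'
  #17 SA[17]=13  'bbbabbabacc'
  #18 SA[18]=12  'bbbbabbabacc'
  #19 SA[19]=3  'bcbaaacbabbbbabbabacc'
  #20 SA[20]=23  'c'
  #21 SA[21]=4  'cbaaacbabbbbabbabacc'
  #22 SA[22]=9  'cbabbbbabbabacc'
  #23 SA[23]=22  'cc'

SA = [6, 7, 19, 16, 11, 2, 8, 21, 5, 18, 15, 10, 1, 20, 17, 14, 0, 13, 12, 3, 23, 4, 9, 22]
[i] adj suffixes → lcp
  [1] 6/7 → 2 ('aa')
  [2] 7/19 → 1 ('a')
  [3] 19/16 → 2 ('ab')
  [4] 16/11 → 3 ('abb')
  [5] 11/2 → 2 ('ab')
  [6] 2/8 → 1 ('a')
  [7] 8/21 → 2 ('ac')
  [8] 21/5 → 0 ('')
  [9] 5/18 → 2 ('ba')
  [10] 18/15 → 3 ('bab')
  [11] 15/10 → 4 ('babb')
  [12] 10/1 → 3 ('bab')
  [13] 1/20 → 2 ('ba')
  [14] 20/17 → 1 ('b')
  [15] 17/14 → 4 ('bbab')
  [16] 14/0 → 4 ('bbab')
  [17] 0/13 → 2 ('bb')
  [18] 13/12 → 3 ('bbb')
  [19] 12/3 → 1 ('b')
  [20] 3/23 → 0 ('')
  [21] 23/4 → 1 ('c')
  [22] 4/9 → 3 ('cba')
  [23] 9/22 → 1 ('c')

n(n+1)/2 = 24·25/2 = 300
Σ LCP = 0 + 2 + 1 + 2 + 3 + 2 + 1 + 2 + 0 + 2 + 3 + 4 + 3 + 2 + 1 + 4 + 4 + 2 + 3 + 1 + 0 + 1 + 3 + 1 = 47
distinct = 300 − 47 = 253

253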